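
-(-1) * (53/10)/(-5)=-53/50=-1.06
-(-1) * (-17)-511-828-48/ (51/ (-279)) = -18588/ 17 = -1093.41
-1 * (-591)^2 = -349281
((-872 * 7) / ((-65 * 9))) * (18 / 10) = 6104 / 325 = 18.78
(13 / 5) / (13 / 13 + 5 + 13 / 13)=13 / 35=0.37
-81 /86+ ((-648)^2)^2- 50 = 15163465748195 /86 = 176319369165.06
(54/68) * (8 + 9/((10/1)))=7.07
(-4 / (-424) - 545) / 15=-57769 / 1590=-36.33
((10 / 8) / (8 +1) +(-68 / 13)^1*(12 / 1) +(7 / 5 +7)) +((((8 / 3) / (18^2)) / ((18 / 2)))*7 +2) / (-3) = -93650251 / 1705860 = -54.90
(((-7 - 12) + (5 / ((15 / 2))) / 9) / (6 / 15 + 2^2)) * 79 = -201845 / 594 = -339.81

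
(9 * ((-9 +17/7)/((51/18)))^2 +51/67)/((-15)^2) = 0.22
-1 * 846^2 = -715716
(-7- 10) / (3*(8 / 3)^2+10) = -51 / 94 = -0.54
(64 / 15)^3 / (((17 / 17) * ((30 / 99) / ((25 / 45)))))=1441792 / 10125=142.40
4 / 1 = 4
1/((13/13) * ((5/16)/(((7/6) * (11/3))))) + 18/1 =1426/45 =31.69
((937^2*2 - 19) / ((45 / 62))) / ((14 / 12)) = 217733956 / 105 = 2073656.72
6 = 6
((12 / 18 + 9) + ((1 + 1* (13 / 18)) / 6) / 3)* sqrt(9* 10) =3163* sqrt(10) / 108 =92.61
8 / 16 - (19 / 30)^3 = 6641 / 27000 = 0.25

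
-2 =-2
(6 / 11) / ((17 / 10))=60 / 187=0.32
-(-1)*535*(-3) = -1605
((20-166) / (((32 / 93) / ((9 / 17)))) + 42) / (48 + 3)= -3.58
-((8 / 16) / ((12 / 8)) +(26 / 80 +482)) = -57919 / 120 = -482.66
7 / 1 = 7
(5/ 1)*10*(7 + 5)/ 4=150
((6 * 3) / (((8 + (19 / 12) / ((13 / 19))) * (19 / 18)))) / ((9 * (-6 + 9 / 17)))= -31824 / 947701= -0.03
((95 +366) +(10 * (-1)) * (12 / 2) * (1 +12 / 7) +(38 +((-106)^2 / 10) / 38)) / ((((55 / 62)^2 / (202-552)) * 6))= -27108.98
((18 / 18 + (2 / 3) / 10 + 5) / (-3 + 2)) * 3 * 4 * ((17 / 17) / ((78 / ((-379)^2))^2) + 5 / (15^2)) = -246887451.48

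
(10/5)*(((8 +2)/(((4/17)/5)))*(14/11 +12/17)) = 9250/11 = 840.91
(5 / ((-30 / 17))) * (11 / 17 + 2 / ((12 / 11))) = -253 / 36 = -7.03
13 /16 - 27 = -419 /16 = -26.19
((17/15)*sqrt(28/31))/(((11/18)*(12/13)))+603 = 221*sqrt(217)/1705+603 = 604.91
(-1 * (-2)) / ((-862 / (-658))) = 658 / 431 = 1.53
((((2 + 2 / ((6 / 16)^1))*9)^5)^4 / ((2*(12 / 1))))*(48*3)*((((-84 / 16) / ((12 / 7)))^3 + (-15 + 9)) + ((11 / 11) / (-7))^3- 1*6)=-206155000899876761205355335925311540079104 / 343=-601034988046287933543310000000000000000.00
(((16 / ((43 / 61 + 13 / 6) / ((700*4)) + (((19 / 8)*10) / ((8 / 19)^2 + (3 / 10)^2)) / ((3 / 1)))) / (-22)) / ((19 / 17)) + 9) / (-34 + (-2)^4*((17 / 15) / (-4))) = -8243703458400285 / 35381630263641398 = -0.23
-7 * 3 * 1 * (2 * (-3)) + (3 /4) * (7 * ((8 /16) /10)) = 126.26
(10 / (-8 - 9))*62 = -36.47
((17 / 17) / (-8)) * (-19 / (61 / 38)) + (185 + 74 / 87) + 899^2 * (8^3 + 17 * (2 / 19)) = 167481739019153 / 403332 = 415245353.75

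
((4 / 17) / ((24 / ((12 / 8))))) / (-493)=-1 / 33524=-0.00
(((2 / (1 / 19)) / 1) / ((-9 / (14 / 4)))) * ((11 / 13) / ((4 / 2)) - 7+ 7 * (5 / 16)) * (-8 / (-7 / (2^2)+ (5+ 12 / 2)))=-242858 / 4329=-56.10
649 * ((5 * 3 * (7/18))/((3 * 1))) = 22715/18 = 1261.94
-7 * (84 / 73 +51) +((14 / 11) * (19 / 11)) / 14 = -364.90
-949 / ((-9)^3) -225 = -223.70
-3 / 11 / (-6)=1 / 22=0.05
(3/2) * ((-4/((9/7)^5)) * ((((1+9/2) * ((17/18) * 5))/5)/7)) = -448987/354294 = -1.27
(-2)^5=-32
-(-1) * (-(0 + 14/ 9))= -1.56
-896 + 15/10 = -1789/2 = -894.50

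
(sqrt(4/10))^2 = 2/5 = 0.40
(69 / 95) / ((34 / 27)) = 1863 / 3230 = 0.58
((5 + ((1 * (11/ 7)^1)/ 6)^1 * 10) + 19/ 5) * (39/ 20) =15587/ 700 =22.27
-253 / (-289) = 253 / 289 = 0.88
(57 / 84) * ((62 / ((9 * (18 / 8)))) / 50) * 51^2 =170221 / 1575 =108.08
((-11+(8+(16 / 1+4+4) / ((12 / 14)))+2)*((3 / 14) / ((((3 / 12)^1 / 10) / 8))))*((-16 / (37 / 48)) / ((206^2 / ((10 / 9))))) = -2764800 / 2747731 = -1.01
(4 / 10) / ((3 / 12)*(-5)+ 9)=8 / 155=0.05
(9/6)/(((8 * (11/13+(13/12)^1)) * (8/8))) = 117/1204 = 0.10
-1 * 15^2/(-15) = 15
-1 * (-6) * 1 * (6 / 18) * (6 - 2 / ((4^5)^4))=3298534883327 / 274877906944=12.00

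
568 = 568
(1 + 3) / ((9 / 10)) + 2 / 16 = 329 / 72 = 4.57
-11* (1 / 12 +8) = -1067 / 12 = -88.92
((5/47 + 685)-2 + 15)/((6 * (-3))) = -10937/282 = -38.78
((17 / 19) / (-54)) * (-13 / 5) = 221 / 5130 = 0.04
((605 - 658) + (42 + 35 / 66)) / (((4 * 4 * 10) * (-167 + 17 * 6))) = 691 / 686400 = 0.00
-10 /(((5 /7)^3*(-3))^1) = 686 /75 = 9.15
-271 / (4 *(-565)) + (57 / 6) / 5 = 913 / 452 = 2.02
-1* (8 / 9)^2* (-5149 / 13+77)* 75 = 6636800 / 351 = 18908.26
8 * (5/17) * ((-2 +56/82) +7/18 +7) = 89620/6273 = 14.29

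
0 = 0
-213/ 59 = -3.61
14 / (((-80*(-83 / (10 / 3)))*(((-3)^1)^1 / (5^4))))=-4375 / 2988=-1.46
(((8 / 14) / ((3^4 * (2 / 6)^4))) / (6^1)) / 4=1 / 42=0.02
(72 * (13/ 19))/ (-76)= -0.65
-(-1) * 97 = 97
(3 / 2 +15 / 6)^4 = 256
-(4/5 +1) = -9/5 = -1.80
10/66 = 5/33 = 0.15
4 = 4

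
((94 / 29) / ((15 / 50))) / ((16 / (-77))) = -18095 / 348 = -52.00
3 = 3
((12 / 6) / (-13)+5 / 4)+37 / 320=5041 / 4160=1.21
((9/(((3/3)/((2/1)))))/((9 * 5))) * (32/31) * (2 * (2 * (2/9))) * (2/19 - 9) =-86528/26505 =-3.26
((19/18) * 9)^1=19/2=9.50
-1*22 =-22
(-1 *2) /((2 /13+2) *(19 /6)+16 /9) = -117 /503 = -0.23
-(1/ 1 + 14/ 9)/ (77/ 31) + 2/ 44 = -1363/ 1386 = -0.98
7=7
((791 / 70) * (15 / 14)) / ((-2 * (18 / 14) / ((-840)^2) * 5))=-664440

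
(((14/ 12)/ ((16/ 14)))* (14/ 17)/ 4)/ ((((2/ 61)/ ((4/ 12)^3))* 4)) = 0.06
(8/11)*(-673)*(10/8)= -6730/11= -611.82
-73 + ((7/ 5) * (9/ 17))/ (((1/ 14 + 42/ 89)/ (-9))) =-4907267/ 57545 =-85.28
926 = 926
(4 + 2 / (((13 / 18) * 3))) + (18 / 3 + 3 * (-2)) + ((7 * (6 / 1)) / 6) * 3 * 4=1156 / 13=88.92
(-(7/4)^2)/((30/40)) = -49/12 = -4.08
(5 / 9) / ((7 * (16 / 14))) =5 / 72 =0.07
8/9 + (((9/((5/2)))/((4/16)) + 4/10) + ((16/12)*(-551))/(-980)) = 36247/2205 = 16.44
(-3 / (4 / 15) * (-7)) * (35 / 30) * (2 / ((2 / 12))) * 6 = 6615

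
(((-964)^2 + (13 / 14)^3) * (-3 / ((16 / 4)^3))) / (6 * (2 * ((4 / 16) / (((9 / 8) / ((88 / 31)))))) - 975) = 711447327459 / 15800347136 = 45.03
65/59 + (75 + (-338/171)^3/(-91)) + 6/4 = 320859025481/4130174286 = 77.69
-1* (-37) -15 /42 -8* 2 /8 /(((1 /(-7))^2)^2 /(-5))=336653 /14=24046.64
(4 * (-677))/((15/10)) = -5416/3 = -1805.33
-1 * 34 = -34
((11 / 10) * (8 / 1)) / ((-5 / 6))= -264 / 25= -10.56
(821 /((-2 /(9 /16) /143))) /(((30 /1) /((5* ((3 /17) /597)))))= -352209 /216512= -1.63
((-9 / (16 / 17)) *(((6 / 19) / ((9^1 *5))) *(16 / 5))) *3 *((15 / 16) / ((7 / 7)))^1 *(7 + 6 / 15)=-16983 / 3800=-4.47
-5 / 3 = -1.67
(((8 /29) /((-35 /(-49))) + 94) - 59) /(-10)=-5131 /1450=-3.54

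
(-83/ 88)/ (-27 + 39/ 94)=0.04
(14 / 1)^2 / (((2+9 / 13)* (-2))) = -36.40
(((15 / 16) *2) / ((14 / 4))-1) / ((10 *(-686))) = 13 / 192080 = 0.00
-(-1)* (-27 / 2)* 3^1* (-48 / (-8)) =-243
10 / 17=0.59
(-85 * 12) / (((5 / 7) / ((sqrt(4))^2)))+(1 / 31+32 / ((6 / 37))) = -512861 / 93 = -5514.63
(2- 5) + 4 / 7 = -17 / 7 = -2.43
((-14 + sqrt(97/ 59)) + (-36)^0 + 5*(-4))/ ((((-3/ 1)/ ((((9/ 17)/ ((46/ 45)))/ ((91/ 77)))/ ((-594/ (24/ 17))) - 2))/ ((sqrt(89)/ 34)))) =86456*sqrt(89)*(-1947 + sqrt(5723))/ 260010699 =-5.87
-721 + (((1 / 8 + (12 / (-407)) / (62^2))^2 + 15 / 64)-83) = -122957940634520 / 152980330129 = -803.75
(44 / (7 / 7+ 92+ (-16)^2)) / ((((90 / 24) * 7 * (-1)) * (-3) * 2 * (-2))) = -44 / 109935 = -0.00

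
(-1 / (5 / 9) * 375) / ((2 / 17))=-11475 / 2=-5737.50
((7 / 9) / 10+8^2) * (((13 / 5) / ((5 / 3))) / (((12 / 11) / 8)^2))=5375.70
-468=-468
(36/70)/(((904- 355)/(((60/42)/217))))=4/648613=0.00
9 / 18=1 / 2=0.50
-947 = -947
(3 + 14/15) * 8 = 472/15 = 31.47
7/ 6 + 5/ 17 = 149/ 102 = 1.46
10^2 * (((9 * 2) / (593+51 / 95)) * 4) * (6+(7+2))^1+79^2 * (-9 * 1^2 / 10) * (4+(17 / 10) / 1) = -89750639169 / 2819300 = -31834.37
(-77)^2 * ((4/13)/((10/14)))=166012/65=2554.03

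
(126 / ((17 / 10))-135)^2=1071225 / 289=3706.66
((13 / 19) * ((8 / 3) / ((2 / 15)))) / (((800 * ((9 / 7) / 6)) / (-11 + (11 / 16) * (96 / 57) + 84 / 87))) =-445081 / 628140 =-0.71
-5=-5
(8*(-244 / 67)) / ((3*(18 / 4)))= -3904 / 1809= -2.16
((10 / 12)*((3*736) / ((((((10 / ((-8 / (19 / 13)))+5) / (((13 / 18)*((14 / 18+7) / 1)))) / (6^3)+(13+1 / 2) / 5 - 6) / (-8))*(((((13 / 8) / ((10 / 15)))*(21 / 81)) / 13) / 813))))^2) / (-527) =-289516824409278857084928000 / 22809555950423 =-12692786525022.63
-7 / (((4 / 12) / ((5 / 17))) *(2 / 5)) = -15.44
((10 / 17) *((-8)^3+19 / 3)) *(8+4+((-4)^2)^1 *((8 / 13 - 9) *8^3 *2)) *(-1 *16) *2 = -1307466377.07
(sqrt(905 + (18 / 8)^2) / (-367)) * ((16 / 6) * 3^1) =-2 * sqrt(14561) / 367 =-0.66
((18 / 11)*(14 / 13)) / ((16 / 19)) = 1197 / 572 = 2.09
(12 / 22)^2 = 0.30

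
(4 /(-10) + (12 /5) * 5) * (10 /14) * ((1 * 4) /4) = 58 /7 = 8.29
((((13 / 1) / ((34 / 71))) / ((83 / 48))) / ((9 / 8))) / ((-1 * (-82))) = 29536 / 173553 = 0.17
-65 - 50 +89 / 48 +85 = -1351 / 48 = -28.15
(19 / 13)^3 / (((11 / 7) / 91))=336091 / 1859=180.79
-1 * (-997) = 997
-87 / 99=-29 / 33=-0.88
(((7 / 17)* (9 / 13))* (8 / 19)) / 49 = 72 / 29393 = 0.00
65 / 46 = 1.41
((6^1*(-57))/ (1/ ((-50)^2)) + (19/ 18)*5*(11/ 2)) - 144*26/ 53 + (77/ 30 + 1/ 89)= -725979443761/ 849060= -855039.04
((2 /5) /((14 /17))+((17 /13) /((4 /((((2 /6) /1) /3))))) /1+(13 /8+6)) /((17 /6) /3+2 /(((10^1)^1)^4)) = 33362125 /3868319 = 8.62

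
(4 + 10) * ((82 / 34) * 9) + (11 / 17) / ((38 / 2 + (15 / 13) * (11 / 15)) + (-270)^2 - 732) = 4847991515 / 15953514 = 303.88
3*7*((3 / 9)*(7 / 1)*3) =147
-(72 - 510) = 438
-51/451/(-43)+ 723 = 14021190/19393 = 723.00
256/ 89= 2.88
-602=-602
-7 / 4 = -1.75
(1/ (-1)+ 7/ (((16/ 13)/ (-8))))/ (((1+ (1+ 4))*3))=-31/ 12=-2.58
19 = 19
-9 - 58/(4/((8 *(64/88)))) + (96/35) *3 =-32777/385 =-85.14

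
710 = 710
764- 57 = 707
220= 220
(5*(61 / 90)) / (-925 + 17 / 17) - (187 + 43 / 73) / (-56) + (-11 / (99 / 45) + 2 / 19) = -35724013 / 23068584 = -1.55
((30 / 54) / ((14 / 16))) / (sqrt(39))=40 * sqrt(39) / 2457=0.10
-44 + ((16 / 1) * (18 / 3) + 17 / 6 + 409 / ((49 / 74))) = 197717 / 294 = 672.51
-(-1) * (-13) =-13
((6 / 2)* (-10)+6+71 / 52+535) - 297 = 11199 / 52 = 215.37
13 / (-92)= -13 / 92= -0.14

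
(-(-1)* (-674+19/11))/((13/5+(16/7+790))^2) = -9058875/8514088451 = -0.00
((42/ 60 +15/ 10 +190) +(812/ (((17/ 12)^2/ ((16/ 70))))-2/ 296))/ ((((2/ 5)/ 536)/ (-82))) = -334474626602/ 10693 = -31279774.30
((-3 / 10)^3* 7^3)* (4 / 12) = -3087 / 1000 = -3.09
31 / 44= 0.70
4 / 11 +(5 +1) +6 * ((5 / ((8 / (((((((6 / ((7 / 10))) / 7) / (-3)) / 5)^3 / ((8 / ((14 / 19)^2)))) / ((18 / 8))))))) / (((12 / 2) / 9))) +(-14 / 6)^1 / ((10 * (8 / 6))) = 2360155003 / 381374840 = 6.19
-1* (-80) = 80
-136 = -136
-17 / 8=-2.12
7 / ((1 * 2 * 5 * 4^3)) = 7 / 640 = 0.01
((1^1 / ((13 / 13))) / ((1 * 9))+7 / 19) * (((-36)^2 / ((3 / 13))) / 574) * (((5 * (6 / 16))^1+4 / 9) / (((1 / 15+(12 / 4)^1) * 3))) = 10855 / 9177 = 1.18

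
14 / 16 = 7 / 8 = 0.88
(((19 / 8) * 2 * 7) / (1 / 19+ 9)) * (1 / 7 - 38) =-95665 / 688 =-139.05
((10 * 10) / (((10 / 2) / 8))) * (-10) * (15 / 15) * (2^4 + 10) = -41600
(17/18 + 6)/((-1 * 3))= -125/54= -2.31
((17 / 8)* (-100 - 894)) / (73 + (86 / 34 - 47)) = -143633 / 1940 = -74.04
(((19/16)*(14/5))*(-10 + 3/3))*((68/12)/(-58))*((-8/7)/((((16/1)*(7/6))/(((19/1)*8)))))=-55233/2030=-27.21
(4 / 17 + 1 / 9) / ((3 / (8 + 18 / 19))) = 530 / 513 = 1.03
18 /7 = 2.57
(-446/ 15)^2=198916/ 225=884.07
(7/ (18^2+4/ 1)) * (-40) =-35/ 41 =-0.85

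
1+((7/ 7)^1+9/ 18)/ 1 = 5/ 2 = 2.50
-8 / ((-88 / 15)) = 15 / 11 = 1.36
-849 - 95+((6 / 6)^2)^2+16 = -927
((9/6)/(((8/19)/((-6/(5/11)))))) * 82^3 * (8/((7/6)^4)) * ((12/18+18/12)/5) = -2912241968064/60025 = -48517150.65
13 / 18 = 0.72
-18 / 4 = -9 / 2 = -4.50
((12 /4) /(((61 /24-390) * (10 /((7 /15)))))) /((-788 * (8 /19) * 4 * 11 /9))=3591 /16120746400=0.00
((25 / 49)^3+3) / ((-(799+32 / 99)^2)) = -3612374172 / 736721766179161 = -0.00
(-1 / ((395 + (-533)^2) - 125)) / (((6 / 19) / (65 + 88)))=-57 / 33454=-0.00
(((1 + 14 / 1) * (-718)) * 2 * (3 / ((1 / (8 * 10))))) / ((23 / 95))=-491112000 / 23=-21352695.65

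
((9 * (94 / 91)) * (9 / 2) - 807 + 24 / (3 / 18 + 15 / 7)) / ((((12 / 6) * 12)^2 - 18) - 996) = 1110397 / 644371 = 1.72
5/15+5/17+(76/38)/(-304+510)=3347/5253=0.64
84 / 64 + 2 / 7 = 179 / 112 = 1.60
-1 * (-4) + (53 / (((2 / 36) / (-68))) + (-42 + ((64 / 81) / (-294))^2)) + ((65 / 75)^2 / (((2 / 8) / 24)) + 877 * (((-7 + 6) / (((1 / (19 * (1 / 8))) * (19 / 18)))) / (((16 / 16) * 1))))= -947226001663469 / 14177664900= -66811.14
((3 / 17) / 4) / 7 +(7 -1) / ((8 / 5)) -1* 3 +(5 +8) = 1637 / 119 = 13.76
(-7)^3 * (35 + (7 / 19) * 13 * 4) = -352947 / 19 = -18576.16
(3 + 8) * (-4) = -44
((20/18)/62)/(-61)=-5/17019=-0.00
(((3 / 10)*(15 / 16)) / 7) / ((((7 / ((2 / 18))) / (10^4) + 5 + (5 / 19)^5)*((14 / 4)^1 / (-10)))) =-139280568750 / 6075617517613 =-0.02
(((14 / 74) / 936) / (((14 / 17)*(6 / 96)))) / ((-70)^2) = 17 / 21212100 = 0.00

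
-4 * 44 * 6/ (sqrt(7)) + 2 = 2 - 1056 * sqrt(7)/ 7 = -397.13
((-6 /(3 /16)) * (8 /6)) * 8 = -1024 /3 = -341.33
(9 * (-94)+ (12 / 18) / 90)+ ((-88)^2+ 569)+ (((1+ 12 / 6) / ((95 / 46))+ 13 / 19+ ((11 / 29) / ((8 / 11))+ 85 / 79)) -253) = 67863113423 / 9402264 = 7217.74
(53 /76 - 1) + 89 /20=394 /95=4.15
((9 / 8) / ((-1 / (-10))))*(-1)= -45 / 4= -11.25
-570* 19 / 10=-1083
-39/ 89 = -0.44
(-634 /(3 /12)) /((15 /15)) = -2536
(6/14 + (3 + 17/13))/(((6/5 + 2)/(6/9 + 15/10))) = 2155/672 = 3.21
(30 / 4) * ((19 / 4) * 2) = 285 / 4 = 71.25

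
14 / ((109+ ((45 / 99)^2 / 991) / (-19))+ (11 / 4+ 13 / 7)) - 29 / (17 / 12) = -2506877828516 / 123204103893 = -20.35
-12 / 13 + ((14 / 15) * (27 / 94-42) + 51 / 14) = -1548793 / 42770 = -36.21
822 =822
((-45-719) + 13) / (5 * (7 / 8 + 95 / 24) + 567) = -4506 / 3547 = -1.27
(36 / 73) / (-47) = -36 / 3431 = -0.01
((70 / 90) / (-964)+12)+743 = 755.00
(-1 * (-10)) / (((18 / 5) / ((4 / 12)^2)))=25 / 81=0.31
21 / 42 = 1 / 2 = 0.50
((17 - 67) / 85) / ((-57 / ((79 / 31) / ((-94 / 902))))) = -356290 / 1411833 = -0.25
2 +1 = 3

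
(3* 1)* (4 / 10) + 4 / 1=26 / 5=5.20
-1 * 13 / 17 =-13 / 17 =-0.76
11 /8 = 1.38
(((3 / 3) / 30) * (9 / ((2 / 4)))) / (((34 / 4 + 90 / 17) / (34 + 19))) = 5406 / 2345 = 2.31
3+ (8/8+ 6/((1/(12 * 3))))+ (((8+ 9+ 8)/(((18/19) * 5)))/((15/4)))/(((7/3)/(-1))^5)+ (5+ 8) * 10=5882108/16807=349.98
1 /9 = 0.11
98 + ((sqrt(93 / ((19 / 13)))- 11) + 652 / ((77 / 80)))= sqrt(22971) / 19 + 58859 / 77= 772.38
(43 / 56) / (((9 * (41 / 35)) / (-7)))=-1505 / 2952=-0.51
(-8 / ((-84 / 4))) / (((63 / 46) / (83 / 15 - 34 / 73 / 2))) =2135872 / 1448685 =1.47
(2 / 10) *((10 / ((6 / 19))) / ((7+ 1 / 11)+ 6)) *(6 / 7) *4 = 209 / 126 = 1.66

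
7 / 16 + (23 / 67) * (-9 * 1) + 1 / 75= -212153 / 80400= -2.64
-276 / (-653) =276 / 653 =0.42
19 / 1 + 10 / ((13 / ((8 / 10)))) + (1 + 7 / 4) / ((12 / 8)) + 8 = 2297 / 78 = 29.45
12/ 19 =0.63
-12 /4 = -3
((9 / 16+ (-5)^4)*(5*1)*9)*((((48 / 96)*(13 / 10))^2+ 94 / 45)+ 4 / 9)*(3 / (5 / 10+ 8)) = 319517307 / 10880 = 29367.40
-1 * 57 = -57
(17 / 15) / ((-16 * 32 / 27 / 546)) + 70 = 47831 / 1280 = 37.37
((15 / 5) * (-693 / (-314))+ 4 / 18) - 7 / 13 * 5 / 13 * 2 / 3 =3202351 / 477594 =6.71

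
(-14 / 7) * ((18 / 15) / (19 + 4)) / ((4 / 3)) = -9 / 115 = -0.08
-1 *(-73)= 73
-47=-47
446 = 446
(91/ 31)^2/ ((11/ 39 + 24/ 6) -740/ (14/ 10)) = -2260713/ 137548891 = -0.02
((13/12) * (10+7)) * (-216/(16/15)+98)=-46189/24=-1924.54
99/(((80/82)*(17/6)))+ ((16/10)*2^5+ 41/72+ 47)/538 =118526537/3292560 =36.00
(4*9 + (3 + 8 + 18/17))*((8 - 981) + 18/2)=-787588/17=-46328.71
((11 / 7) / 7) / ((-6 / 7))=-11 / 42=-0.26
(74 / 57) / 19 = 74 / 1083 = 0.07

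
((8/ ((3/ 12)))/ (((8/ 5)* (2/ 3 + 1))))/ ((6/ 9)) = 18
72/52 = 18/13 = 1.38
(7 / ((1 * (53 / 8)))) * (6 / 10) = 168 / 265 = 0.63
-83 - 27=-110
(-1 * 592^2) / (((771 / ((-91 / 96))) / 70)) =69764240 / 2313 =30161.80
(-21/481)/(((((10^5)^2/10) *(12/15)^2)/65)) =-21/4736000000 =-0.00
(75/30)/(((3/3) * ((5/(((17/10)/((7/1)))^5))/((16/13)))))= 1419857/2731137500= 0.00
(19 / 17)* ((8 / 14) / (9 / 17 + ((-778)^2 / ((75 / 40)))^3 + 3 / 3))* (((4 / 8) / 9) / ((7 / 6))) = 42750 / 47289263330914324385267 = 0.00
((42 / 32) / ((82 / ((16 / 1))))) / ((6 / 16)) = 28 / 41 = 0.68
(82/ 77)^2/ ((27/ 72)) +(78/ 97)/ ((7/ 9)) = 7001606/ 1725339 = 4.06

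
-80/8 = -10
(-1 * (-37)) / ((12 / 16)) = 148 / 3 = 49.33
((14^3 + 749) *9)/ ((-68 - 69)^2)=31437/ 18769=1.67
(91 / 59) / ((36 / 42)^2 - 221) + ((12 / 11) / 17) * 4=29731943 / 119079169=0.25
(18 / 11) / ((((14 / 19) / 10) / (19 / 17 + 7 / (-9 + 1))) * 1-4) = -2565 / 5794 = -0.44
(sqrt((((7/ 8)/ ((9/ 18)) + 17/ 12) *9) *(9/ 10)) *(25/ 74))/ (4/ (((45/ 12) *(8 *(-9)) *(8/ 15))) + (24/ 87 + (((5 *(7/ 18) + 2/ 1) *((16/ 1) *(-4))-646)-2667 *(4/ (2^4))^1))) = -3915 *sqrt(285)/ 60450748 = -0.00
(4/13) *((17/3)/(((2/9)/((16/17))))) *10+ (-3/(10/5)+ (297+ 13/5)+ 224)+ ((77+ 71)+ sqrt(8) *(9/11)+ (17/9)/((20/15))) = 18 *sqrt(2)/11+ 581383/780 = 747.68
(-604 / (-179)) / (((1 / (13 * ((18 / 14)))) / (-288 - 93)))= -26924508 / 1253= -21488.04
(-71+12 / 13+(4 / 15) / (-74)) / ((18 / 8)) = -31.15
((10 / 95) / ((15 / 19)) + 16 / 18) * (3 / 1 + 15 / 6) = 253 / 45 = 5.62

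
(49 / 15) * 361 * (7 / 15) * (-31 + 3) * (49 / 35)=-24269308 / 1125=-21572.72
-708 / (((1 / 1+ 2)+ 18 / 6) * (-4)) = 59 / 2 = 29.50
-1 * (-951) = 951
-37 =-37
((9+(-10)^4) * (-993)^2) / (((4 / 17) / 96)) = 4026700691928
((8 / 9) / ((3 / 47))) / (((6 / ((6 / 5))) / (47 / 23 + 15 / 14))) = 188564 / 21735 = 8.68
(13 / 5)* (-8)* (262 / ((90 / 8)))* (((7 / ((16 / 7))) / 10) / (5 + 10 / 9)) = -166894 / 6875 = -24.28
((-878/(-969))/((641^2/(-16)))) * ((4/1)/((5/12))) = -224768/663572815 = -0.00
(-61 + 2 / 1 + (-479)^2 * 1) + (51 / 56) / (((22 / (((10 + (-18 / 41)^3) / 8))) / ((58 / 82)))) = 3194225186769487 / 13925350208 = 229382.04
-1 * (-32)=32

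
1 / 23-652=-14995 / 23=-651.96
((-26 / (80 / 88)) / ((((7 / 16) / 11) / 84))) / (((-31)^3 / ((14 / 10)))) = 2114112 / 744775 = 2.84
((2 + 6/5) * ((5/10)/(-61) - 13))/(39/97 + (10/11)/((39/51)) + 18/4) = -352212432/51536765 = -6.83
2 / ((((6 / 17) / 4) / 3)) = 68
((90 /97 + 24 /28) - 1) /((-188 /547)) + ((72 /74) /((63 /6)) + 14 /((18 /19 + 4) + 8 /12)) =57142699 /188924960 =0.30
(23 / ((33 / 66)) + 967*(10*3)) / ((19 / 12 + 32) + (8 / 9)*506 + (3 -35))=1046016 / 16249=64.37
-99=-99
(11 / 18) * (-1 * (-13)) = 143 / 18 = 7.94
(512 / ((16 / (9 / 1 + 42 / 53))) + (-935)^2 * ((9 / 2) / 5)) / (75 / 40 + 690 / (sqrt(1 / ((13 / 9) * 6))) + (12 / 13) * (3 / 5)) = -9132716398260 / 19711104298681 + 864824133992000 * sqrt(78) / 19711104298681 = 387.03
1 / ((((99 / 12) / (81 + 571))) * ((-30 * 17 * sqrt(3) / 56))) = -73024 * sqrt(3) / 25245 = -5.01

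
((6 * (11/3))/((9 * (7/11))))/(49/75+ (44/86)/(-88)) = 1040600/175413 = 5.93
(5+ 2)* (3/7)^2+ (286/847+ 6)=587/77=7.62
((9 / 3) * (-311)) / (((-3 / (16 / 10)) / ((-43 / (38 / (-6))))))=3378.44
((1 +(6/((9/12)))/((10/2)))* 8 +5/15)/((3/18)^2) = 760.80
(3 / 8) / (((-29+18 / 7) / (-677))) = 14217 / 1480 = 9.61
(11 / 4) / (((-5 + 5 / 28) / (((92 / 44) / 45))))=-161 / 6075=-0.03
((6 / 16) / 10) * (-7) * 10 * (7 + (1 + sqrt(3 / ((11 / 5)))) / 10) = -1491 / 80 - 21 * sqrt(165) / 880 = -18.94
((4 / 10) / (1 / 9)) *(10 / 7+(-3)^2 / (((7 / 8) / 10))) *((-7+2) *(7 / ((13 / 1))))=-13140 / 13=-1010.77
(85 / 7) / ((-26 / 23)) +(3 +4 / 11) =-7.38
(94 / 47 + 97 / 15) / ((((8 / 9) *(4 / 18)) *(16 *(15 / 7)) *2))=8001 / 12800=0.63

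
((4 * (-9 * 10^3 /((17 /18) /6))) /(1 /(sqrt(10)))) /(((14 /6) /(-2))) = 23328000 * sqrt(10) /119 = 619912.72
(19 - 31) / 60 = -1 / 5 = -0.20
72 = 72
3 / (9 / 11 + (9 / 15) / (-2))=110 / 19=5.79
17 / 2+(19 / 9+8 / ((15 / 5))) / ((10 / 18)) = 17.10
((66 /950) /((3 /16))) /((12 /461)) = 20284 /1425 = 14.23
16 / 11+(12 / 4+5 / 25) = 256 / 55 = 4.65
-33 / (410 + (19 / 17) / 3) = -1683 / 20929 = -0.08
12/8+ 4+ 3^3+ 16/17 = 1137/34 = 33.44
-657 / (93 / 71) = -15549 / 31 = -501.58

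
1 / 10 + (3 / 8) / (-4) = 1 / 160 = 0.01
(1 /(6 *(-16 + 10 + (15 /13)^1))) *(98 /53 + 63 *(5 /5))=-6383 /2862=-2.23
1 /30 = 0.03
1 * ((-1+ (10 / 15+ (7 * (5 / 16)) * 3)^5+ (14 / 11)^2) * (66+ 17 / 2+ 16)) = 110185628389935407 / 61662560256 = 1786912.97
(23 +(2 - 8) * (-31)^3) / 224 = 178769 / 224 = 798.08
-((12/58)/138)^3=-1/296740963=-0.00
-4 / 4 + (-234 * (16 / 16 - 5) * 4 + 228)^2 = 15776783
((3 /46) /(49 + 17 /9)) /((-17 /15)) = -405 /358156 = -0.00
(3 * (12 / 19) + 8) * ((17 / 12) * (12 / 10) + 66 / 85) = 39574 / 1615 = 24.50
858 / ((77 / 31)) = 2418 / 7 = 345.43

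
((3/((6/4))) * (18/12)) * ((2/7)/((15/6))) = 12/35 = 0.34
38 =38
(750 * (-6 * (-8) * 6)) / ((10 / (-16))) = -345600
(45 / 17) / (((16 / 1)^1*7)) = 45 / 1904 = 0.02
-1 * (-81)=81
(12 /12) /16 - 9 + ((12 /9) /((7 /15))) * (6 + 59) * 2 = 362.49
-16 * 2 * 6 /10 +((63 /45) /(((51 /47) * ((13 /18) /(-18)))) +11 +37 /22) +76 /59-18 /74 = -1996920353 /53068730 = -37.63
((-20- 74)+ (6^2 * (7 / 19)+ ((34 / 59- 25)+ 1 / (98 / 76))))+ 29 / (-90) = -517631971 / 4943610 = -104.71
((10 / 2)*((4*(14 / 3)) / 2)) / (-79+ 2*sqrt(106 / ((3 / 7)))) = -2212 / 3151 - 56*sqrt(2226) / 9453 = -0.98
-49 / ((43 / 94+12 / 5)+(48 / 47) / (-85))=-78302 / 4547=-17.22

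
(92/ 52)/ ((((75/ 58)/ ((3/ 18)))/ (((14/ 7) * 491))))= 654994/ 2925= 223.93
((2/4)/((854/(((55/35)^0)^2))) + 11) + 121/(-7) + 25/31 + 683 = 35873399/52948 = 677.52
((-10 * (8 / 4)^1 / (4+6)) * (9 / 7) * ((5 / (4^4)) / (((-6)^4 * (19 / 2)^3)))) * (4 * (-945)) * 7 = 525 / 438976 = 0.00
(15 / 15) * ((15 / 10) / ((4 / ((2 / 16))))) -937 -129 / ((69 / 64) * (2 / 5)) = -1236.08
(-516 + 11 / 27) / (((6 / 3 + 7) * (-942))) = 13921 / 228906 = 0.06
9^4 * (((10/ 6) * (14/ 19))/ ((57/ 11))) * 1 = 561330/ 361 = 1554.93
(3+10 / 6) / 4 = 1.17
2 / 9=0.22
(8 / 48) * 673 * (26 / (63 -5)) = 8749 / 174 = 50.28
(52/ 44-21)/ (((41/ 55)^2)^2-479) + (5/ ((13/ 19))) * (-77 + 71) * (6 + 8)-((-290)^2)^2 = -201377795768492162985/ 28472103491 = -7072810613.80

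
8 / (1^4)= 8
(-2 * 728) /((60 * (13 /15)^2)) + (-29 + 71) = 9.69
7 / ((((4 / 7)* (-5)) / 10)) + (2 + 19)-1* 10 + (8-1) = -13 / 2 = -6.50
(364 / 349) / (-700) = -13 / 8725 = -0.00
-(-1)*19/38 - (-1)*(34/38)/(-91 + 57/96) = 53879/109934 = 0.49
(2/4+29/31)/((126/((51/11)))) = 1513/28644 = 0.05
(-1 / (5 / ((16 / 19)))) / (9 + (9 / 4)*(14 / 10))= -64 / 4617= -0.01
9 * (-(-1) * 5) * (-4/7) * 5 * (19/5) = -3420/7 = -488.57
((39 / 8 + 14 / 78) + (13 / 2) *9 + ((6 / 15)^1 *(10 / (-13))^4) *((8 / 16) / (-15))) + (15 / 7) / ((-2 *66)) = 1117782957 / 17593576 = 63.53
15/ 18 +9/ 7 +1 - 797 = -33343/ 42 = -793.88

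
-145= -145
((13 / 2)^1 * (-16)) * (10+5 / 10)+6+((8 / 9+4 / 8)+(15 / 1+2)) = -19217 / 18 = -1067.61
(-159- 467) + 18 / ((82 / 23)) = -25459 / 41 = -620.95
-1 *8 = -8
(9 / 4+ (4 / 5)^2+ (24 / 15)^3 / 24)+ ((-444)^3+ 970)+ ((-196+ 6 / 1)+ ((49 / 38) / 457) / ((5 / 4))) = -1140003238404947 / 13024500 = -87527600.94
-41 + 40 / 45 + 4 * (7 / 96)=-2867 / 72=-39.82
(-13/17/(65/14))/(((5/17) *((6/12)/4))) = -112/25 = -4.48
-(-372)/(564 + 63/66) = 2728/4143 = 0.66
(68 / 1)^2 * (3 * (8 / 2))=55488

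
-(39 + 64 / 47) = -1897 / 47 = -40.36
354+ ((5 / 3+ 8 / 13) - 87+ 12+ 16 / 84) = 25614 / 91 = 281.47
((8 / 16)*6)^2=9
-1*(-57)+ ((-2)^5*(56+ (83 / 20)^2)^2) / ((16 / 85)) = -14582461857 / 16000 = -911403.87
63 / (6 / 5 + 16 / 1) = 3.66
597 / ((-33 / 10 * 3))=-1990 / 33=-60.30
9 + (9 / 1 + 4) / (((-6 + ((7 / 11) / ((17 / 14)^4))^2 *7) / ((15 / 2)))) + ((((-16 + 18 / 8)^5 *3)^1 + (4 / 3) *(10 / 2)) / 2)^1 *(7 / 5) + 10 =-14452581189678511910663 / 14002803474302976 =-1032120.55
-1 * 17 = -17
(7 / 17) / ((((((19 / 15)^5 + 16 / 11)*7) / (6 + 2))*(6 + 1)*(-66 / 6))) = -6075000 / 4687063591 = -0.00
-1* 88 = -88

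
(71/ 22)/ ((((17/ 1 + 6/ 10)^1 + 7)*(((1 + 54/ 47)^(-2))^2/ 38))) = 701887404745/ 6602208393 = 106.31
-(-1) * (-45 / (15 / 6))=-18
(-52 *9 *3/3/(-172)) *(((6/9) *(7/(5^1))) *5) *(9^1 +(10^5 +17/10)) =273029211/215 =1269903.31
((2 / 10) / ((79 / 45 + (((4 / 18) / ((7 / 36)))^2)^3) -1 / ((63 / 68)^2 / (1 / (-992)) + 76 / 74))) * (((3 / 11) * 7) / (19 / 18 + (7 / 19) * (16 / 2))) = 69155466546606048 / 2889127515912677171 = 0.02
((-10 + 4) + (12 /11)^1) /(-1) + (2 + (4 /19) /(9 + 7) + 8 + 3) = 14983 /836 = 17.92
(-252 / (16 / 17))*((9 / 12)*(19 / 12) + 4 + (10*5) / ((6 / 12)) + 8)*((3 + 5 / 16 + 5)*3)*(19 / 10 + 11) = -99832173651 / 10240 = -9749235.71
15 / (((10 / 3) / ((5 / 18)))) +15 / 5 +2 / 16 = 35 / 8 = 4.38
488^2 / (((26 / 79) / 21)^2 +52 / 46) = 7537550874336 / 35787427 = 210620.08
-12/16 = -0.75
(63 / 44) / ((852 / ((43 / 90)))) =301 / 374880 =0.00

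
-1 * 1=-1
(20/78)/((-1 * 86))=-5/1677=-0.00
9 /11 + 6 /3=31 /11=2.82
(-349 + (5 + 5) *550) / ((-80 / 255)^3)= -683285301 / 4096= -166817.70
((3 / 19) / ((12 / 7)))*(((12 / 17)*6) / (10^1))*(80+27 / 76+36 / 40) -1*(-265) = 164575751 / 613700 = 268.17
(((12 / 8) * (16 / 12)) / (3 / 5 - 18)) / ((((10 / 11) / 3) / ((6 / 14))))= -33 / 203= -0.16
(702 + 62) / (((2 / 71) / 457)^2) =201086291519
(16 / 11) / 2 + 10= 10.73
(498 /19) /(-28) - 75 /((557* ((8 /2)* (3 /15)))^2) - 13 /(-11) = 1781809123 /7262308592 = 0.25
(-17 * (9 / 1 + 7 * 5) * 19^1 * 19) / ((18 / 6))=-270028 / 3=-90009.33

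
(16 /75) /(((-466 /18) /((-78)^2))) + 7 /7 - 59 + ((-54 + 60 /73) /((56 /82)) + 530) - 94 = 1488274671 /5953150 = 250.00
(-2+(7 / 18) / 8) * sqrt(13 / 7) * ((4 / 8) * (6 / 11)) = -281 * sqrt(91) / 3696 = -0.73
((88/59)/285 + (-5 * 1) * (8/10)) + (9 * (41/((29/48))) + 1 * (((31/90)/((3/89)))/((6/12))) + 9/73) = 200979733442/320376195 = 627.32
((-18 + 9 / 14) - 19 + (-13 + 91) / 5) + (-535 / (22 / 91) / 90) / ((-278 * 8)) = -639490661 / 30824640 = -20.75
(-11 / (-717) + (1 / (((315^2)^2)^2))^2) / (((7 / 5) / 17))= 585718865427351116891440825269927978519688 / 3144088754630882626393734226769805908203125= 0.19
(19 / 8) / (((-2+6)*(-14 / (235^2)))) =-1049275 / 448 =-2342.13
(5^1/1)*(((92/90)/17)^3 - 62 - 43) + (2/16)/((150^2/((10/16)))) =-60170368611967/114610464000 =-525.00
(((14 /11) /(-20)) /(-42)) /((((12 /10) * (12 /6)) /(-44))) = -1 /36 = -0.03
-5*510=-2550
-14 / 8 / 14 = -1 / 8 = -0.12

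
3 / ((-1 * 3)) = -1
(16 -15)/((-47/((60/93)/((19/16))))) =-320/27683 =-0.01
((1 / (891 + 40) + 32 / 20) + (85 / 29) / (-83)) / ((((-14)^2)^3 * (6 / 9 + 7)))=3289443 / 121275156301180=0.00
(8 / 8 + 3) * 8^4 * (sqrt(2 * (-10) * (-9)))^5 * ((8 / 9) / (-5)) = -566231040 * sqrt(5) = -1266131096.41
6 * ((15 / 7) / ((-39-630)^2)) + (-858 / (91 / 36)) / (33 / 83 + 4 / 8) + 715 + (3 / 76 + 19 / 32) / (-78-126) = 2166973035837997 / 6433210783104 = 336.84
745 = 745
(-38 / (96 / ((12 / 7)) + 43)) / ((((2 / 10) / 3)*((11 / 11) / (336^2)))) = -7150080 / 11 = -650007.27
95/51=1.86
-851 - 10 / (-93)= -79133 / 93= -850.89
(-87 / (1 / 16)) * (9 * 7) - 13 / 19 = -1666237 / 19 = -87696.68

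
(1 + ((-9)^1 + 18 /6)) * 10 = -50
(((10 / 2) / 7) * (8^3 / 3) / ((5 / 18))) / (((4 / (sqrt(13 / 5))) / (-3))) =-2304 * sqrt(65) / 35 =-530.73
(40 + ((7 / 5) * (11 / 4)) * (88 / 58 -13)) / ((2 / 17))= -41497 / 1160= -35.77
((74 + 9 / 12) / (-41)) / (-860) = 299 / 141040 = 0.00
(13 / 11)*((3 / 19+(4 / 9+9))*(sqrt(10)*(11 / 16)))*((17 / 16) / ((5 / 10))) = 181441*sqrt(10) / 10944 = 52.43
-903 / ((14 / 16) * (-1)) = 1032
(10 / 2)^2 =25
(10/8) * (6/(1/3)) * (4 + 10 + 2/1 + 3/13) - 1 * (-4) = 9599/26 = 369.19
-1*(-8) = 8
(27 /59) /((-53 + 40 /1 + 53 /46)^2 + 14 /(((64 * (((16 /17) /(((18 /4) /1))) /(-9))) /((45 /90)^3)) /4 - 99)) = 8022418308 /2458362512393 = 0.00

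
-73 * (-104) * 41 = 311272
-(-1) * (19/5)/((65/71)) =1349/325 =4.15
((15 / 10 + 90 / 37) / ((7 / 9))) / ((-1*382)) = -2619 / 197876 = -0.01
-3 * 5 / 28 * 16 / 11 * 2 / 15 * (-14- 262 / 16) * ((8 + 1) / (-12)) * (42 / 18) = -243 / 44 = -5.52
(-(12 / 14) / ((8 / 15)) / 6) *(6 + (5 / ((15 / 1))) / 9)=-815 / 504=-1.62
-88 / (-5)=88 / 5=17.60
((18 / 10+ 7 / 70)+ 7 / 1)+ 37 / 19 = 2061 / 190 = 10.85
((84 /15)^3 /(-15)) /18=-0.65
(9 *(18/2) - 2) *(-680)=-53720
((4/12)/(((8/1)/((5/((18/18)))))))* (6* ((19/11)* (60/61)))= 1425/671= 2.12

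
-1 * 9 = -9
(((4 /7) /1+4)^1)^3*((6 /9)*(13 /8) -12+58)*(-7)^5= -226795520 /3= -75598506.67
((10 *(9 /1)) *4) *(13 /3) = 1560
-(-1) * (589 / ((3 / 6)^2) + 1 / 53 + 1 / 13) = 1623350 / 689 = 2356.10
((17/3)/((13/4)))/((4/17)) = 289/39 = 7.41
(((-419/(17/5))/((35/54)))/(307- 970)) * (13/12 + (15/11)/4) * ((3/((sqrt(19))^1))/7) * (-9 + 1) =-2835792 * sqrt(19)/38475437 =-0.32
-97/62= -1.56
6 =6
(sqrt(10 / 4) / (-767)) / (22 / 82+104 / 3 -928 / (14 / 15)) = 861 * sqrt(10) / 1267085534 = 0.00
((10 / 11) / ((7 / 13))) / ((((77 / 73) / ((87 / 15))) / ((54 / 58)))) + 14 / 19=1056680 / 112651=9.38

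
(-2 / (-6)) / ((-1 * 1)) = -1 / 3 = -0.33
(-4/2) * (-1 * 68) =136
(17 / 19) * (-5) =-4.47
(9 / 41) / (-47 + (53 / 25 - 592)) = -225 / 652802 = -0.00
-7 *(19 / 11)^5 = -17332693 / 161051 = -107.62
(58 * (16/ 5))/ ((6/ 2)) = 928/ 15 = 61.87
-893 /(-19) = 47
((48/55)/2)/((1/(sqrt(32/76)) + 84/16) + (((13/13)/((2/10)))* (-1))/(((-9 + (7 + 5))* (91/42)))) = 290784/2632685 - 16224* sqrt(38)/2632685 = 0.07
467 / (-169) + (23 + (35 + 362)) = 70513 / 169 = 417.24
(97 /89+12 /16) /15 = 131 /1068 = 0.12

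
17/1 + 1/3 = 52/3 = 17.33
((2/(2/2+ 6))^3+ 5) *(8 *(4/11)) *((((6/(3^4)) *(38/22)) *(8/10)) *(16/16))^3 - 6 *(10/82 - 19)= 57387652442415908/506582313323625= 113.28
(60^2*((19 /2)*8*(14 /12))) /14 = 22800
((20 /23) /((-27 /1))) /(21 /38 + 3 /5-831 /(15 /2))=3800 /12937293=0.00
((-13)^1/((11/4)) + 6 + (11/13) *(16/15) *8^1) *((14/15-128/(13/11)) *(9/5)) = -381448484/232375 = -1641.52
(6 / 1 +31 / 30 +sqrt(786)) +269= sqrt(786) +8281 / 30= 304.07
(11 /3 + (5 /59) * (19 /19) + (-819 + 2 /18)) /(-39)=432838 /20709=20.90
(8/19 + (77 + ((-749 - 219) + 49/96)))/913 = -1623485/1665312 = -0.97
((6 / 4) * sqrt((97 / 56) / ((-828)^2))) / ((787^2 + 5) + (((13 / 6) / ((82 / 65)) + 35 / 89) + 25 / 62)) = 113119 * sqrt(1358) / 1082897621104936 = 0.00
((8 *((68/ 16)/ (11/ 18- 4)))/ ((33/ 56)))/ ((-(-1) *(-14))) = 816/ 671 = 1.22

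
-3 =-3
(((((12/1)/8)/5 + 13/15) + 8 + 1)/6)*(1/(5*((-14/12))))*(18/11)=-183/385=-0.48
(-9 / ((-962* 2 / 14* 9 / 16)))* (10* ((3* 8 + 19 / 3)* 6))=211.89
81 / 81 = 1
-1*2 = -2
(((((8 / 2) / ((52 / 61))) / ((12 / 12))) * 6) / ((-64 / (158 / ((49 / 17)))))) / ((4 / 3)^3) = -6635763 / 652288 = -10.17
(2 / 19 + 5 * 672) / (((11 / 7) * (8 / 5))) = 1117235 / 836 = 1336.41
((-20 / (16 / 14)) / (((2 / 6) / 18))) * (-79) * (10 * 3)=2239650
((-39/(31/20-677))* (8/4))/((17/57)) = 520/1343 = 0.39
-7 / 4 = -1.75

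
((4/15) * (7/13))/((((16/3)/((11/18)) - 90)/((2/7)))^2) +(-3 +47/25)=-1527337576/1363696425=-1.12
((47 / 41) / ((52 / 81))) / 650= 0.00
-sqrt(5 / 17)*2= -2*sqrt(85) / 17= -1.08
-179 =-179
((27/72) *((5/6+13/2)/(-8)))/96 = -11/3072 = -0.00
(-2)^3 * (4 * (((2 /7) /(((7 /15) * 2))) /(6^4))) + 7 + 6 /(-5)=38317 /6615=5.79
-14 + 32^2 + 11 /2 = 2031 /2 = 1015.50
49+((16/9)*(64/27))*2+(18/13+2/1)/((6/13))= 15737/243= 64.76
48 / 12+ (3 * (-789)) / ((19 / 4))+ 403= -1735 / 19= -91.32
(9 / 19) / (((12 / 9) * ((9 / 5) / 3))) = 0.59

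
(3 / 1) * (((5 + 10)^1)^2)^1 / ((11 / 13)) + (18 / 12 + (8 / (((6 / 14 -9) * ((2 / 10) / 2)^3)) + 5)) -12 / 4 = -132.11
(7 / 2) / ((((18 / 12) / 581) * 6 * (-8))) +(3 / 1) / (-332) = -337669 / 11952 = -28.25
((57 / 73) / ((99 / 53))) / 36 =1007 / 86724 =0.01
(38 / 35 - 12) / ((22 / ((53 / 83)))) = -10123 / 31955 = -0.32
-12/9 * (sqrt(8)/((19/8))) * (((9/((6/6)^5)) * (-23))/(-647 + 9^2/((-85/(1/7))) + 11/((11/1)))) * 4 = -10510080 * sqrt(2)/7304569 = -2.03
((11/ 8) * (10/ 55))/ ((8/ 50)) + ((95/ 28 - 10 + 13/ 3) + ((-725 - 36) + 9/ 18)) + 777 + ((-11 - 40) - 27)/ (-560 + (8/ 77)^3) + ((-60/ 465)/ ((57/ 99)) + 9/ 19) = 51157195431857/ 3162233406192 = 16.18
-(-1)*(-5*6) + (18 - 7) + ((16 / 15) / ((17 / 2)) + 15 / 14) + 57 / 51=-59567 / 3570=-16.69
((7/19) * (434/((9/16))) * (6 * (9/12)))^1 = 24304/19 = 1279.16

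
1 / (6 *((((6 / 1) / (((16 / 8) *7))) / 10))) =35 / 9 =3.89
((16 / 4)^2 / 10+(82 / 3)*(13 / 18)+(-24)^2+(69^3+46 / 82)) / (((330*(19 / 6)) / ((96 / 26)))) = 29145707216 / 25064325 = 1162.84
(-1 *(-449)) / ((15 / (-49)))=-22001 / 15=-1466.73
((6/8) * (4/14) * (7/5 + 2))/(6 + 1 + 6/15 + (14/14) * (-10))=-51/182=-0.28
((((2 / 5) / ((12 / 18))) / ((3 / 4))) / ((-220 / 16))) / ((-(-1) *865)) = -0.00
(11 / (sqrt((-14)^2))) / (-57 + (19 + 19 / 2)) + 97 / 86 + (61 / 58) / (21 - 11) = 11996107 / 9951060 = 1.21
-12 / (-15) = 0.80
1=1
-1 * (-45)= 45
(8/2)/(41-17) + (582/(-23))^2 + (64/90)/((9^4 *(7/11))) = 1400456746481/2186584470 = 640.48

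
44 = 44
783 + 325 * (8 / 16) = 1891 / 2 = 945.50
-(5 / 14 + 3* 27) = -1139 / 14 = -81.36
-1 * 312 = -312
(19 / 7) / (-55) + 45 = 17306 / 385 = 44.95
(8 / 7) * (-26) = -208 / 7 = -29.71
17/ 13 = 1.31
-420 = -420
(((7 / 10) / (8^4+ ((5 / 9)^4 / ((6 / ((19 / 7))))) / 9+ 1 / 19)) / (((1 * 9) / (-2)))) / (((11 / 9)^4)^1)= -240458983506 / 14129351183267375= -0.00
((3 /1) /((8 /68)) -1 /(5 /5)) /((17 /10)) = 245 /17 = 14.41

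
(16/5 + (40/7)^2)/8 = 4.48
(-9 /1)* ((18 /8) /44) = -81 /176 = -0.46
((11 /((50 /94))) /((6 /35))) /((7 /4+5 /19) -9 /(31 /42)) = -4263182 /359775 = -11.85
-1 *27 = -27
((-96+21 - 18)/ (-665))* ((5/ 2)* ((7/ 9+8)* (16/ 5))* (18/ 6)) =19592/ 665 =29.46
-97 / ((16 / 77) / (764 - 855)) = 679679 / 16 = 42479.94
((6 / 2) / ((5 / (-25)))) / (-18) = 5 / 6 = 0.83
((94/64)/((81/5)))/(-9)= -235/23328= -0.01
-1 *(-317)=317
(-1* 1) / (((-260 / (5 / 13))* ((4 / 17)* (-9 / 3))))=-17 / 8112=-0.00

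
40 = 40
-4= -4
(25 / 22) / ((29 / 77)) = 175 / 58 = 3.02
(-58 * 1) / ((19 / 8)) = -464 / 19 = -24.42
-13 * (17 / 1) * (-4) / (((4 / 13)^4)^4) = 147057070629482744861 / 1073741824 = 136957569634.06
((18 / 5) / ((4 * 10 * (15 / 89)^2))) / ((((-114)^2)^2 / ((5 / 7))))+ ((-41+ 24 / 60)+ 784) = 439450544038321 / 591136056000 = 743.40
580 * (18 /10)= 1044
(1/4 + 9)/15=37/60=0.62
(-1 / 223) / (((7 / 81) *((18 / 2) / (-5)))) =45 / 1561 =0.03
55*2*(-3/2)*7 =-1155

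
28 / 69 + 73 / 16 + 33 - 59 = -23219 / 1104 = -21.03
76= 76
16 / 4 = 4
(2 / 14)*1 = 1 / 7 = 0.14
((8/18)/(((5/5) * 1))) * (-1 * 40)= -160/9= -17.78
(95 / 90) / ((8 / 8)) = 19 / 18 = 1.06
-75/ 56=-1.34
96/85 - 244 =-242.87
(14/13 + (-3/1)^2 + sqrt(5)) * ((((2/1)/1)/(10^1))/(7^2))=sqrt(5)/245 + 131/3185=0.05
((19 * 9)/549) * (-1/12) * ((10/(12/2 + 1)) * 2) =-95/1281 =-0.07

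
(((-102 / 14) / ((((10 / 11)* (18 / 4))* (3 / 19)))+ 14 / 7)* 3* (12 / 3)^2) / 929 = -46768 / 97545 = -0.48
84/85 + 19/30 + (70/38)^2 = 923297/184110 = 5.01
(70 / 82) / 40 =0.02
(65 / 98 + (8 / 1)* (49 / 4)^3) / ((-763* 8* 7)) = -5765061 / 16749376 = -0.34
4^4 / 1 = 256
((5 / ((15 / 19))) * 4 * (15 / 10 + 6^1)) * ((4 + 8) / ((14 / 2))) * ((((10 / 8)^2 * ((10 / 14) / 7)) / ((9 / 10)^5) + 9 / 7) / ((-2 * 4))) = -427627015 / 6751269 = -63.34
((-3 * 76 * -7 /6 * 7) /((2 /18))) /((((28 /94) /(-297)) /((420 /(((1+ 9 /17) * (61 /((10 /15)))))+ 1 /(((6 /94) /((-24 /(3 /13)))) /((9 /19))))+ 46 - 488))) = 16043156842482 /793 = 20230967014.48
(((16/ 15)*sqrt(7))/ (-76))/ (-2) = 0.02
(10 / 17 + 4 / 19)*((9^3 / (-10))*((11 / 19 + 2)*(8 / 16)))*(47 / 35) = -30939489 / 306850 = -100.83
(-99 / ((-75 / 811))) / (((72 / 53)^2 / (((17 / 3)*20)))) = 426004513 / 6480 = 65741.44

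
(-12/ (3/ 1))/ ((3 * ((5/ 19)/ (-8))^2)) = -92416/ 75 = -1232.21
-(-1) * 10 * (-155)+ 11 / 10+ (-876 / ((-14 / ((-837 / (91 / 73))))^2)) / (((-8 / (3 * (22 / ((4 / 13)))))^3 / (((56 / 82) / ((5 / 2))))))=381967013985605847 / 36001280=10609817594.97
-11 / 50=-0.22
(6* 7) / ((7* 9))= 2 / 3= 0.67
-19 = -19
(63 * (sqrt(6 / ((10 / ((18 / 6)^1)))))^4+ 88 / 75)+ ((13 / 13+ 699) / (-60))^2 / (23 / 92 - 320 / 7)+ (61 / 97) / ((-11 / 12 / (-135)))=90130385581 / 305615475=294.91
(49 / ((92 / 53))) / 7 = 371 / 92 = 4.03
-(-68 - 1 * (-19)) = 49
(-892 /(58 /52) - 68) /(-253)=25164 /7337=3.43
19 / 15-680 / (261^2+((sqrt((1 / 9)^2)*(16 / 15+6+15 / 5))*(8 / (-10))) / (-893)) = 774022786201 / 615924545685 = 1.26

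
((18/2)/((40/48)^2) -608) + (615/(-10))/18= -179537/300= -598.46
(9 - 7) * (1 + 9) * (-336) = -6720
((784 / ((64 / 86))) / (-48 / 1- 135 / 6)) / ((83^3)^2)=-2107 / 46098592645029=-0.00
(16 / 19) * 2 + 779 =14833 / 19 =780.68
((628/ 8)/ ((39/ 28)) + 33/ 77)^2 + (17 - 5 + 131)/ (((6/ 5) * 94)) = 45202248437/ 14011452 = 3226.09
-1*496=-496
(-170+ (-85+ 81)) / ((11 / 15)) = -2610 / 11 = -237.27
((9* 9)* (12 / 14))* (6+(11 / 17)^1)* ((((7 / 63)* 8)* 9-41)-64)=-5327046 / 119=-44765.09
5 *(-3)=-15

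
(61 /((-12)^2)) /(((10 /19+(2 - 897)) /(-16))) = 1159 /152955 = 0.01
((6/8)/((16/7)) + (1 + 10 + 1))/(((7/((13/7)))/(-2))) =-10257/1568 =-6.54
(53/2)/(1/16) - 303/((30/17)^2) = 98011/300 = 326.70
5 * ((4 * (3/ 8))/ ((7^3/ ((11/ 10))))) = 33/ 1372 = 0.02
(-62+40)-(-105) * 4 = 398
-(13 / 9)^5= -371293 / 59049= -6.29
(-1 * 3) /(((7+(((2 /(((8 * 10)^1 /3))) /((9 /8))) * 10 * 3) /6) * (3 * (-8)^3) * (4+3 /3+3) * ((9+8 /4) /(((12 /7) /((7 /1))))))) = 9 /12142592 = 0.00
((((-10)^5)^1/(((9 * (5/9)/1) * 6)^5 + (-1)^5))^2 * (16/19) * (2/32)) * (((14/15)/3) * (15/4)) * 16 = 560000000000/33657927229800057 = 0.00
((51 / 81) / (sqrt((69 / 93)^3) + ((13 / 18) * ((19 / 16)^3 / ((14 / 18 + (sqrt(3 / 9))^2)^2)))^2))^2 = 0.16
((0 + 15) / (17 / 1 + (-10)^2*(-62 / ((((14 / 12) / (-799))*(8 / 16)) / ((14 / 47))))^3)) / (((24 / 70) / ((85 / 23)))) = 0.00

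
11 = 11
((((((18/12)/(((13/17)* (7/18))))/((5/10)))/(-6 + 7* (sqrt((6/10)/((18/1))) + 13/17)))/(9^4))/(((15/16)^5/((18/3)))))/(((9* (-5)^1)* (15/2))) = -41213231104* sqrt(30)/5684052126796875 - 53334769664/2652557659171875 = -0.00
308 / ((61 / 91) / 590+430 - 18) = 16536520 / 22120341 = 0.75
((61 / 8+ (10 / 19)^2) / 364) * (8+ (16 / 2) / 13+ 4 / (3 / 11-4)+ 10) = 106688175 / 280153328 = 0.38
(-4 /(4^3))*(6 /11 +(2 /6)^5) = -1469 /42768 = -0.03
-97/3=-32.33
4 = 4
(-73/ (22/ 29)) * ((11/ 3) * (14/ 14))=-2117/ 6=-352.83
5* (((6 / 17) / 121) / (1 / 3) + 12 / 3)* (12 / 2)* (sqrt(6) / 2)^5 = 556605* sqrt(6) / 4114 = 331.40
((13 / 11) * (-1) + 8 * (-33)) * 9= -26253 / 11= -2386.64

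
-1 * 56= -56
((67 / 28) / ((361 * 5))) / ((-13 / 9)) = -603 / 657020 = -0.00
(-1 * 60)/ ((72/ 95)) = -475/ 6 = -79.17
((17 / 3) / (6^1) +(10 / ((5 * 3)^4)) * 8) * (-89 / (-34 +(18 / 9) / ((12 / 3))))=1704973 / 678375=2.51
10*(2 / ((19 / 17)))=340 / 19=17.89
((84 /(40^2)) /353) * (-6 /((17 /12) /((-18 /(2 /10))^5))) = 22320522000 /6001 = 3719467.09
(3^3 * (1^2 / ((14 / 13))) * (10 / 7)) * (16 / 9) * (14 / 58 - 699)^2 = 1281164651520 / 41209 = 31089438.02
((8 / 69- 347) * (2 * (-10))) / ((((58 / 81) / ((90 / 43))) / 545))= 316983172500 / 28681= 11052026.52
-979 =-979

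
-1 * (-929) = 929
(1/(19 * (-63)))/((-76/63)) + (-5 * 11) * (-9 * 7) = 5003461/1444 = 3465.00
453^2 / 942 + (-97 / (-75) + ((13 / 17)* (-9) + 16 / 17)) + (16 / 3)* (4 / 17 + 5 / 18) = 778037149 / 3603150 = 215.93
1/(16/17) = 17/16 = 1.06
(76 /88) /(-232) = -19 /5104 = -0.00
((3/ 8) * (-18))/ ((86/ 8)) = -27/ 43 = -0.63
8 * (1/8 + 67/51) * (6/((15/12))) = 4696/85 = 55.25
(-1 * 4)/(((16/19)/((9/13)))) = -171/52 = -3.29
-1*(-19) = 19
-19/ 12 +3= 1.42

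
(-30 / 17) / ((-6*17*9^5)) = 5 / 17065161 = 0.00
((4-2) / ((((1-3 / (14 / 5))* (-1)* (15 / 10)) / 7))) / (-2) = -196 / 3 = -65.33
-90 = -90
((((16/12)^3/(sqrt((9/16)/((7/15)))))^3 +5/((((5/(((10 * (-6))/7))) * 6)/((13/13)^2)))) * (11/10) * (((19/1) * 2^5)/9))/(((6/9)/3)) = -3344/7 +196360536064 * sqrt(105)/597871125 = 2887.72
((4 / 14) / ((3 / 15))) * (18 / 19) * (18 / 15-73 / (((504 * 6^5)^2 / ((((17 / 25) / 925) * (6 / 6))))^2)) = 7967797377527842156606017751577837 / 4906097459311125031613890560000000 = 1.62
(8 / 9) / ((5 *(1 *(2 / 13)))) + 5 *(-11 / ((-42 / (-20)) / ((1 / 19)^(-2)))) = -9453.61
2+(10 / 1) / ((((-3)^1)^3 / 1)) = 44 / 27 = 1.63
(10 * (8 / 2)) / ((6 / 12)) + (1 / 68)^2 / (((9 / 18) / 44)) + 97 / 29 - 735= -10922725 / 16762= -651.64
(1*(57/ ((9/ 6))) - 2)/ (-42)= -6/ 7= -0.86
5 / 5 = 1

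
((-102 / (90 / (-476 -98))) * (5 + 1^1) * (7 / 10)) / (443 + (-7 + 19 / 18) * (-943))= 1229508 / 2721875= 0.45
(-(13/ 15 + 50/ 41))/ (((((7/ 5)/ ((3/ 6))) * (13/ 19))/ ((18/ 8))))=-73131/ 29848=-2.45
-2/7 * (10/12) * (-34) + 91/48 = 1119/112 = 9.99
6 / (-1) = -6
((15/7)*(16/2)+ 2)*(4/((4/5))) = 670/7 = 95.71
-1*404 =-404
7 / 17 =0.41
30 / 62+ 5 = 170 / 31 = 5.48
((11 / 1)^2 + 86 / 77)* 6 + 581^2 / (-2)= -25879361 / 154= -168047.80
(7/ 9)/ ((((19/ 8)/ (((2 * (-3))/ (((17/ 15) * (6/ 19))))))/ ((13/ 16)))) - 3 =-761/ 102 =-7.46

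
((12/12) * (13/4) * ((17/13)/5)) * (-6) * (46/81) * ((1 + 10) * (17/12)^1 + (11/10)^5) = -2016837823/40500000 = -49.80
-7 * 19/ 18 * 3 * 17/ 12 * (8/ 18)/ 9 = -2261/ 1458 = -1.55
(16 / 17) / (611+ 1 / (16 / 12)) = 64 / 41599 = 0.00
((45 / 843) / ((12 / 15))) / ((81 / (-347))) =-8675 / 30348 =-0.29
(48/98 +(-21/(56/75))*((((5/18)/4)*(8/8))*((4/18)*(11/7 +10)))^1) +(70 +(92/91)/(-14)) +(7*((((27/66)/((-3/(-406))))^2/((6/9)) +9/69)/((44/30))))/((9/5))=12256.61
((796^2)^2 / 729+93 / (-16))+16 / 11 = 70658584881113 / 128304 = 550712252.78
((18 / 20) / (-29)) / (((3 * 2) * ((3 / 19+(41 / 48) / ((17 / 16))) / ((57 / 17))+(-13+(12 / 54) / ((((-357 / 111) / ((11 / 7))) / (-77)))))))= 128877 / 108453620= 0.00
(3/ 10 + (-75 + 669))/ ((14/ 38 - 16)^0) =5943/ 10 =594.30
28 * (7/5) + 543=2911/5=582.20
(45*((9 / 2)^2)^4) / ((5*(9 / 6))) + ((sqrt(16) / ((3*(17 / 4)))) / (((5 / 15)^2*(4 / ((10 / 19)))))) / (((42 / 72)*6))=291985939263 / 289408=1008907.63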